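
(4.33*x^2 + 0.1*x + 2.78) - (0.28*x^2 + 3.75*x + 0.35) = 4.05*x^2 - 3.65*x + 2.43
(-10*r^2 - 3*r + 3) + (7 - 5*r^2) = -15*r^2 - 3*r + 10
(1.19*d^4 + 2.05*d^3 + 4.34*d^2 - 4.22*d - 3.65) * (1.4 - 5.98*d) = -7.1162*d^5 - 10.593*d^4 - 23.0832*d^3 + 31.3116*d^2 + 15.919*d - 5.11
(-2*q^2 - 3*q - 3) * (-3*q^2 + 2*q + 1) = 6*q^4 + 5*q^3 + q^2 - 9*q - 3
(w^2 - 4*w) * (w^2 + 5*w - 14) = w^4 + w^3 - 34*w^2 + 56*w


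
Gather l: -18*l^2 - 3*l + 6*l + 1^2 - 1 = -18*l^2 + 3*l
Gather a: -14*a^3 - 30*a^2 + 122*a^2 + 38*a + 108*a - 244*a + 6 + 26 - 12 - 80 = -14*a^3 + 92*a^2 - 98*a - 60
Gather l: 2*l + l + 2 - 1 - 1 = 3*l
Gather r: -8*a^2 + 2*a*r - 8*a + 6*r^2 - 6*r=-8*a^2 - 8*a + 6*r^2 + r*(2*a - 6)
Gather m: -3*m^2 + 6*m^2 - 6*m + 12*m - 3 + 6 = 3*m^2 + 6*m + 3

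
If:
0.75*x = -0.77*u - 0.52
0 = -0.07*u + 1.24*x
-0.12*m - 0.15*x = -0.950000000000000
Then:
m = 7.96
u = -0.64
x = -0.04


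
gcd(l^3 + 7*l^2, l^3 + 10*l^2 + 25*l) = l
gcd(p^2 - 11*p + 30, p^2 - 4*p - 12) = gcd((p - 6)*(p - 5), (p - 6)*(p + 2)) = p - 6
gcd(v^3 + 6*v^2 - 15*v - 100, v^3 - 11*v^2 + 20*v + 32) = v - 4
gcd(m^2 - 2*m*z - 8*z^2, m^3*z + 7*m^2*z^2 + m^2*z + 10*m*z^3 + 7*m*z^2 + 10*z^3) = m + 2*z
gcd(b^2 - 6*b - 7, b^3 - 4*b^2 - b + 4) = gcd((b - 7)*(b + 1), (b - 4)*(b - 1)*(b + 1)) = b + 1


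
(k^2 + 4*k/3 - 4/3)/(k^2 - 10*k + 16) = (3*k^2 + 4*k - 4)/(3*(k^2 - 10*k + 16))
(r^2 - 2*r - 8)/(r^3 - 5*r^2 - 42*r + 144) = (r^2 - 2*r - 8)/(r^3 - 5*r^2 - 42*r + 144)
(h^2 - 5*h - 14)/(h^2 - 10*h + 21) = (h + 2)/(h - 3)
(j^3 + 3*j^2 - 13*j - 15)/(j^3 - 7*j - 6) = (j + 5)/(j + 2)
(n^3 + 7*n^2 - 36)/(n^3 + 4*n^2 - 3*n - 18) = (n + 6)/(n + 3)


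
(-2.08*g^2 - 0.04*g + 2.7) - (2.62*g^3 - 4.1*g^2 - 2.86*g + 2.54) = -2.62*g^3 + 2.02*g^2 + 2.82*g + 0.16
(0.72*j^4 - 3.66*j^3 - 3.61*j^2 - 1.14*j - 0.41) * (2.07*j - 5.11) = 1.4904*j^5 - 11.2554*j^4 + 11.2299*j^3 + 16.0873*j^2 + 4.9767*j + 2.0951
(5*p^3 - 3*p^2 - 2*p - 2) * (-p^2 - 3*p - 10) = -5*p^5 - 12*p^4 - 39*p^3 + 38*p^2 + 26*p + 20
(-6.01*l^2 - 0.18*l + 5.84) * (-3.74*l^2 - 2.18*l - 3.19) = 22.4774*l^4 + 13.775*l^3 - 2.2773*l^2 - 12.157*l - 18.6296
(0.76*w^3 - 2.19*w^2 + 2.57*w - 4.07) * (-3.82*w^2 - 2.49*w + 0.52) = -2.9032*w^5 + 6.4734*w^4 - 3.9691*w^3 + 8.0093*w^2 + 11.4707*w - 2.1164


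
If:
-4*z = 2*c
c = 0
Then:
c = 0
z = 0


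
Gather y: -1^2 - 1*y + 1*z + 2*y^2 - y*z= 2*y^2 + y*(-z - 1) + z - 1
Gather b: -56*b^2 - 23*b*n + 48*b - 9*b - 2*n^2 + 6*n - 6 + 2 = -56*b^2 + b*(39 - 23*n) - 2*n^2 + 6*n - 4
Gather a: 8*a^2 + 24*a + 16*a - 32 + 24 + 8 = 8*a^2 + 40*a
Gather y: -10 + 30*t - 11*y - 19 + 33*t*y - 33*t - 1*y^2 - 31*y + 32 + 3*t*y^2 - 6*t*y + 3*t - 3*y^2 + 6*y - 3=y^2*(3*t - 4) + y*(27*t - 36)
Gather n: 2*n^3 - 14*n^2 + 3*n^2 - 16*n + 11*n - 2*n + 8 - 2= 2*n^3 - 11*n^2 - 7*n + 6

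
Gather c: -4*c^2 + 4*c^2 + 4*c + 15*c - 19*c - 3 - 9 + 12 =0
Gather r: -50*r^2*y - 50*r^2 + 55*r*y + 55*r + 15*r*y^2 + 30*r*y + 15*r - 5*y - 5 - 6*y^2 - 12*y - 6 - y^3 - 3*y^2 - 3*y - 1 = r^2*(-50*y - 50) + r*(15*y^2 + 85*y + 70) - y^3 - 9*y^2 - 20*y - 12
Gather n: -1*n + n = 0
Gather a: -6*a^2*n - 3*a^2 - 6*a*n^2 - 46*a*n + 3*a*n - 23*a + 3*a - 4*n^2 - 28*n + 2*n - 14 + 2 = a^2*(-6*n - 3) + a*(-6*n^2 - 43*n - 20) - 4*n^2 - 26*n - 12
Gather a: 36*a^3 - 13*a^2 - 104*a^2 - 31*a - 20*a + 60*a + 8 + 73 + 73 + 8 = 36*a^3 - 117*a^2 + 9*a + 162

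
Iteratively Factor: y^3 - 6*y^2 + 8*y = (y - 2)*(y^2 - 4*y) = y*(y - 2)*(y - 4)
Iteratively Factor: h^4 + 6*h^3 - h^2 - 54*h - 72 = (h + 2)*(h^3 + 4*h^2 - 9*h - 36) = (h + 2)*(h + 3)*(h^2 + h - 12) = (h - 3)*(h + 2)*(h + 3)*(h + 4)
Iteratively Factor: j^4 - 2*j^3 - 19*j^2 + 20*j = (j - 1)*(j^3 - j^2 - 20*j) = j*(j - 1)*(j^2 - j - 20) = j*(j - 1)*(j + 4)*(j - 5)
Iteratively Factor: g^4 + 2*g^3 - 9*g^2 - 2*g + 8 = (g - 2)*(g^3 + 4*g^2 - g - 4) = (g - 2)*(g + 1)*(g^2 + 3*g - 4) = (g - 2)*(g - 1)*(g + 1)*(g + 4)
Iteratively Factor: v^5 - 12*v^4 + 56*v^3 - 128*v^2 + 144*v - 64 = (v - 2)*(v^4 - 10*v^3 + 36*v^2 - 56*v + 32) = (v - 2)^2*(v^3 - 8*v^2 + 20*v - 16) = (v - 2)^3*(v^2 - 6*v + 8) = (v - 2)^4*(v - 4)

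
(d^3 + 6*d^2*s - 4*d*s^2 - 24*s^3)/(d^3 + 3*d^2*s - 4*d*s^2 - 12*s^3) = (d + 6*s)/(d + 3*s)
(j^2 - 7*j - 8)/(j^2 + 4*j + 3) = (j - 8)/(j + 3)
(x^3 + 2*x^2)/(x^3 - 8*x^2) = (x + 2)/(x - 8)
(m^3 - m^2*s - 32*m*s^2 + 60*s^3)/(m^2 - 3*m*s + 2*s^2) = (-m^2 - m*s + 30*s^2)/(-m + s)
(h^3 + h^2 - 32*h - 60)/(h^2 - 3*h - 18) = (h^2 + 7*h + 10)/(h + 3)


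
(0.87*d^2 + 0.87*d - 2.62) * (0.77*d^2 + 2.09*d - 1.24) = 0.6699*d^4 + 2.4882*d^3 - 1.2779*d^2 - 6.5546*d + 3.2488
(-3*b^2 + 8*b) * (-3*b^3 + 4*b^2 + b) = 9*b^5 - 36*b^4 + 29*b^3 + 8*b^2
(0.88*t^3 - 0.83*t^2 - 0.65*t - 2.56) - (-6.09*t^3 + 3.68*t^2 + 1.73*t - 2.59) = 6.97*t^3 - 4.51*t^2 - 2.38*t + 0.0299999999999998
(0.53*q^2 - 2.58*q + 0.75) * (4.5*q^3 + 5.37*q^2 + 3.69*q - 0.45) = 2.385*q^5 - 8.7639*q^4 - 8.5239*q^3 - 5.7312*q^2 + 3.9285*q - 0.3375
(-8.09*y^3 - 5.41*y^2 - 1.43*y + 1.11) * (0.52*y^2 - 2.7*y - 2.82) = -4.2068*y^5 + 19.0298*y^4 + 36.6772*y^3 + 19.6944*y^2 + 1.0356*y - 3.1302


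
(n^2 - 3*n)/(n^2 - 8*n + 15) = n/(n - 5)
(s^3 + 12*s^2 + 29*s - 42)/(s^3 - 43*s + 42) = (s + 6)/(s - 6)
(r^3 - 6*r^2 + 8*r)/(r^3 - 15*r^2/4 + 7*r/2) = 4*(r - 4)/(4*r - 7)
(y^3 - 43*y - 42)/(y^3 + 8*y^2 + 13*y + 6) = (y - 7)/(y + 1)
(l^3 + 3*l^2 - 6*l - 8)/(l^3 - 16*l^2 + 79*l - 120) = (l^3 + 3*l^2 - 6*l - 8)/(l^3 - 16*l^2 + 79*l - 120)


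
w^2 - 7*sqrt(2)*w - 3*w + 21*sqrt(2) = (w - 3)*(w - 7*sqrt(2))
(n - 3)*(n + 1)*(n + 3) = n^3 + n^2 - 9*n - 9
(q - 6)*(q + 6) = q^2 - 36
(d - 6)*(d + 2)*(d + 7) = d^3 + 3*d^2 - 40*d - 84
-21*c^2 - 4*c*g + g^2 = (-7*c + g)*(3*c + g)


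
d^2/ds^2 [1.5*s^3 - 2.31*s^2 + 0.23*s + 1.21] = 9.0*s - 4.62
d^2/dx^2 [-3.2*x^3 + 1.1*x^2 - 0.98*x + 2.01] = 2.2 - 19.2*x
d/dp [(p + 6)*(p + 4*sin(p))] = p + (p + 6)*(4*cos(p) + 1) + 4*sin(p)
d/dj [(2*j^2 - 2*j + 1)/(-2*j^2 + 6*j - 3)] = 8*j*(j - 1)/(4*j^4 - 24*j^3 + 48*j^2 - 36*j + 9)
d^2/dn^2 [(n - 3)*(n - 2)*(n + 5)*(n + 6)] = 12*n^2 + 36*n - 38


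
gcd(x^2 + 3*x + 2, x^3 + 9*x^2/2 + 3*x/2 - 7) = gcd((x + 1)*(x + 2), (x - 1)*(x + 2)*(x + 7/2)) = x + 2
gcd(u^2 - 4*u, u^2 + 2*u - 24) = u - 4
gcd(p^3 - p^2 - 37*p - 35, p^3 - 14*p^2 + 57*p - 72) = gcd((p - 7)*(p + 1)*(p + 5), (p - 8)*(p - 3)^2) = 1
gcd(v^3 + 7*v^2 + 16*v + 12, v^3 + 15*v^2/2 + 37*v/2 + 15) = v^2 + 5*v + 6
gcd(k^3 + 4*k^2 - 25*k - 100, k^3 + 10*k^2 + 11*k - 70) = k + 5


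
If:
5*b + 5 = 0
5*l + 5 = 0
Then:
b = -1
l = -1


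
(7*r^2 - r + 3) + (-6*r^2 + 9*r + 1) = r^2 + 8*r + 4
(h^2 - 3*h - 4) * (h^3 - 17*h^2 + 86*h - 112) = h^5 - 20*h^4 + 133*h^3 - 302*h^2 - 8*h + 448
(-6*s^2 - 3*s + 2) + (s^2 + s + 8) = -5*s^2 - 2*s + 10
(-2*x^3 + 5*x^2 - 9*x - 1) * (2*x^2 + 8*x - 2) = -4*x^5 - 6*x^4 + 26*x^3 - 84*x^2 + 10*x + 2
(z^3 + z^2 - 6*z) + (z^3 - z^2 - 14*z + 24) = 2*z^3 - 20*z + 24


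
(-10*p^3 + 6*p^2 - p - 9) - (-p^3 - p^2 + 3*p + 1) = -9*p^3 + 7*p^2 - 4*p - 10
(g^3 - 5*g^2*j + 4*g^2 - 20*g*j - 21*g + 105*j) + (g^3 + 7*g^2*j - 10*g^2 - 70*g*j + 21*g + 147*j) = 2*g^3 + 2*g^2*j - 6*g^2 - 90*g*j + 252*j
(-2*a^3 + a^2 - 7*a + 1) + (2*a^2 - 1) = -2*a^3 + 3*a^2 - 7*a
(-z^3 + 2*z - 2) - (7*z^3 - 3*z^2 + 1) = -8*z^3 + 3*z^2 + 2*z - 3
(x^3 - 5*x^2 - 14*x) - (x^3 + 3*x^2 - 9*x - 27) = -8*x^2 - 5*x + 27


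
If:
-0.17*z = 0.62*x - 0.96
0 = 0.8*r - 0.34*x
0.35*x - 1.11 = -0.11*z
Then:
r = -4.06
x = -9.55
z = 40.48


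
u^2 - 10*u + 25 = (u - 5)^2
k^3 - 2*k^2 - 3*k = k*(k - 3)*(k + 1)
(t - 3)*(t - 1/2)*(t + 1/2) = t^3 - 3*t^2 - t/4 + 3/4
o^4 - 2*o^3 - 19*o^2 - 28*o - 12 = (o - 6)*(o + 1)^2*(o + 2)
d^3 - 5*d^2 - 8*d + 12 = (d - 6)*(d - 1)*(d + 2)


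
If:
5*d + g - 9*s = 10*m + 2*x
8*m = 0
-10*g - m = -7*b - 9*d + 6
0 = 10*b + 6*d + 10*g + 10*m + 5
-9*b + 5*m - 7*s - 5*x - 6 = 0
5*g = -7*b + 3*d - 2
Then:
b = 9/88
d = -13/264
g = -63/110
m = 0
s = 83/264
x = -301/165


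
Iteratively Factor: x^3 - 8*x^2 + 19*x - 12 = (x - 4)*(x^2 - 4*x + 3) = (x - 4)*(x - 3)*(x - 1)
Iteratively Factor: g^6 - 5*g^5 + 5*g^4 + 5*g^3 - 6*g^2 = (g - 1)*(g^5 - 4*g^4 + g^3 + 6*g^2) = g*(g - 1)*(g^4 - 4*g^3 + g^2 + 6*g) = g*(g - 2)*(g - 1)*(g^3 - 2*g^2 - 3*g) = g^2*(g - 2)*(g - 1)*(g^2 - 2*g - 3) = g^2*(g - 3)*(g - 2)*(g - 1)*(g + 1)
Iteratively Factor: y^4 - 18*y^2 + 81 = (y + 3)*(y^3 - 3*y^2 - 9*y + 27) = (y + 3)^2*(y^2 - 6*y + 9) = (y - 3)*(y + 3)^2*(y - 3)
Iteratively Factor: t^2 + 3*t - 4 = (t - 1)*(t + 4)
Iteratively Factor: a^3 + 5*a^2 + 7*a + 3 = (a + 1)*(a^2 + 4*a + 3) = (a + 1)*(a + 3)*(a + 1)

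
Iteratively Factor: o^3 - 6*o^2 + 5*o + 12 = (o - 3)*(o^2 - 3*o - 4) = (o - 3)*(o + 1)*(o - 4)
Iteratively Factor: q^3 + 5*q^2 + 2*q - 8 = (q - 1)*(q^2 + 6*q + 8) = (q - 1)*(q + 2)*(q + 4)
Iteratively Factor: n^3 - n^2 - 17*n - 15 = (n + 1)*(n^2 - 2*n - 15) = (n + 1)*(n + 3)*(n - 5)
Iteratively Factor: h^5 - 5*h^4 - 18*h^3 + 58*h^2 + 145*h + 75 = (h - 5)*(h^4 - 18*h^2 - 32*h - 15) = (h - 5)^2*(h^3 + 5*h^2 + 7*h + 3) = (h - 5)^2*(h + 1)*(h^2 + 4*h + 3) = (h - 5)^2*(h + 1)^2*(h + 3)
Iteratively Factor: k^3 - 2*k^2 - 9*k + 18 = (k - 2)*(k^2 - 9) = (k - 2)*(k + 3)*(k - 3)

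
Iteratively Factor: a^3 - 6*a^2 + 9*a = (a - 3)*(a^2 - 3*a) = a*(a - 3)*(a - 3)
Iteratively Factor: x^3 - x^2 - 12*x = (x - 4)*(x^2 + 3*x) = x*(x - 4)*(x + 3)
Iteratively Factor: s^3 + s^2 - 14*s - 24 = (s - 4)*(s^2 + 5*s + 6) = (s - 4)*(s + 3)*(s + 2)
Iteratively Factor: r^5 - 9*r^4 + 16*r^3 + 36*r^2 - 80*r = (r - 2)*(r^4 - 7*r^3 + 2*r^2 + 40*r) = (r - 4)*(r - 2)*(r^3 - 3*r^2 - 10*r) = (r - 4)*(r - 2)*(r + 2)*(r^2 - 5*r) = (r - 5)*(r - 4)*(r - 2)*(r + 2)*(r)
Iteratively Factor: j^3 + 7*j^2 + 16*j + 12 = (j + 2)*(j^2 + 5*j + 6) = (j + 2)^2*(j + 3)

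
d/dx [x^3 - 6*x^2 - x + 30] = 3*x^2 - 12*x - 1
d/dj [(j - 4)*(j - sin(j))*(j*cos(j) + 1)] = (4 - j)*(j - sin(j))*(j*sin(j) - cos(j)) + (4 - j)*(j*cos(j) + 1)*(cos(j) - 1) + (j - sin(j))*(j*cos(j) + 1)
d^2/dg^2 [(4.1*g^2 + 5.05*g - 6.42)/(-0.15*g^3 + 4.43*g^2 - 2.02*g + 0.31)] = (-0.1845*g^6 - 0.681749999999994*g^5 + 29.3215500000001*g^4 - 339.45625*g^3 + 798.587988*g^2 - 301.297902*g + 27.646524)/(0.003375*g^9 - 0.299025*g^8 + 8.967555*g^7 - 95.012972*g^6 + 121.999044*g^5 - 73.043253*g^4 + 24.930049*g^3 - 5.071941*g^2 + 0.582366*g - 0.029791)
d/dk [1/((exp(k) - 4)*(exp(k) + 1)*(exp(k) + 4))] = -((exp(k) - 4)*(exp(k) + 1) + (exp(k) - 4)*(exp(k) + 4) + (exp(k) + 1)*(exp(k) + 4))/(4*(exp(k) - 4)^2*(exp(k) + 4)^2*cosh(k/2)^2)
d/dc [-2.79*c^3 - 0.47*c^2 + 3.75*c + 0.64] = -8.37*c^2 - 0.94*c + 3.75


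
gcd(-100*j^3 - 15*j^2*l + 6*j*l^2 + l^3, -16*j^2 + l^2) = 4*j - l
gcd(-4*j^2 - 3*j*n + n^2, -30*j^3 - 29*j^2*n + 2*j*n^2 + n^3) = j + n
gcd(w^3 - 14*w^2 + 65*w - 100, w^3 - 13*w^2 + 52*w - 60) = w - 5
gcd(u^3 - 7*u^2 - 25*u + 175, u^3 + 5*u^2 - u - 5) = u + 5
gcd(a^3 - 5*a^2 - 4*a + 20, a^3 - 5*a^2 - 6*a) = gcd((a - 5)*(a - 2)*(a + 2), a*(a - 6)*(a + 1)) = 1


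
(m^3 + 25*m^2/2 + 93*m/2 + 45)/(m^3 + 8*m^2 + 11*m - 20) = (m^2 + 15*m/2 + 9)/(m^2 + 3*m - 4)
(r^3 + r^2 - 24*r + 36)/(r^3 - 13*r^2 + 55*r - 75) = (r^2 + 4*r - 12)/(r^2 - 10*r + 25)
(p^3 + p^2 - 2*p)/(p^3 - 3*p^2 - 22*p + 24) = p*(p + 2)/(p^2 - 2*p - 24)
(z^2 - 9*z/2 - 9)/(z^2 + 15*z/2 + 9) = (z - 6)/(z + 6)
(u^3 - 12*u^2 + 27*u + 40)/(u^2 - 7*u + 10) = (u^2 - 7*u - 8)/(u - 2)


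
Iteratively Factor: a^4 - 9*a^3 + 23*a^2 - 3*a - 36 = (a - 3)*(a^3 - 6*a^2 + 5*a + 12) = (a - 4)*(a - 3)*(a^2 - 2*a - 3) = (a - 4)*(a - 3)^2*(a + 1)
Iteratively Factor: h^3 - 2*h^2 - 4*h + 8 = (h + 2)*(h^2 - 4*h + 4) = (h - 2)*(h + 2)*(h - 2)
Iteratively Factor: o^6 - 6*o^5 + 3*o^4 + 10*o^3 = (o - 5)*(o^5 - o^4 - 2*o^3) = (o - 5)*(o - 2)*(o^4 + o^3) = o*(o - 5)*(o - 2)*(o^3 + o^2) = o*(o - 5)*(o - 2)*(o + 1)*(o^2) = o^2*(o - 5)*(o - 2)*(o + 1)*(o)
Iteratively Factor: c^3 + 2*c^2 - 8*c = (c - 2)*(c^2 + 4*c) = (c - 2)*(c + 4)*(c)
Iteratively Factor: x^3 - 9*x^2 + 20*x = (x - 5)*(x^2 - 4*x) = (x - 5)*(x - 4)*(x)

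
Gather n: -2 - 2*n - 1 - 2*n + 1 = -4*n - 2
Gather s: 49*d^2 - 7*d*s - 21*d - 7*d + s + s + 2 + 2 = 49*d^2 - 28*d + s*(2 - 7*d) + 4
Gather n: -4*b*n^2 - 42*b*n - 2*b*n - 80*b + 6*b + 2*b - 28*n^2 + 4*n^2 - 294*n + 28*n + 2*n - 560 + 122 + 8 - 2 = -72*b + n^2*(-4*b - 24) + n*(-44*b - 264) - 432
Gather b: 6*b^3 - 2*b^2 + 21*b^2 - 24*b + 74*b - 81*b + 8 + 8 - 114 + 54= 6*b^3 + 19*b^2 - 31*b - 44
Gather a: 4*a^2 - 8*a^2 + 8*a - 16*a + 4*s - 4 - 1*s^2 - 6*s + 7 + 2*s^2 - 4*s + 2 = -4*a^2 - 8*a + s^2 - 6*s + 5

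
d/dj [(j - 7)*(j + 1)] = 2*j - 6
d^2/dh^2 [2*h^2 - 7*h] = 4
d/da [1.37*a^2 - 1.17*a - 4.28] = 2.74*a - 1.17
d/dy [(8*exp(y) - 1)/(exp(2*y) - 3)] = 2*(-4*exp(2*y) + exp(y) - 12)*exp(y)/(exp(4*y) - 6*exp(2*y) + 9)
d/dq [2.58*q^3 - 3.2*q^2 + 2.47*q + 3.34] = 7.74*q^2 - 6.4*q + 2.47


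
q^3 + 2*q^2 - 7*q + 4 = (q - 1)^2*(q + 4)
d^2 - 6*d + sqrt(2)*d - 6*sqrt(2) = (d - 6)*(d + sqrt(2))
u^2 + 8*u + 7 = (u + 1)*(u + 7)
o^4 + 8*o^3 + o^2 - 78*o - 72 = (o - 3)*(o + 1)*(o + 4)*(o + 6)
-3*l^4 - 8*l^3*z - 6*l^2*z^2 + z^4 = (-3*l + z)*(l + z)^3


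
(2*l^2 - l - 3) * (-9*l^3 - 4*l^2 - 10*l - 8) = -18*l^5 + l^4 + 11*l^3 + 6*l^2 + 38*l + 24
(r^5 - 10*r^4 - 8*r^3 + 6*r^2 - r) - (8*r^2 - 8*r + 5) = r^5 - 10*r^4 - 8*r^3 - 2*r^2 + 7*r - 5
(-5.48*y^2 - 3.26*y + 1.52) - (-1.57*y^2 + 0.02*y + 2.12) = -3.91*y^2 - 3.28*y - 0.6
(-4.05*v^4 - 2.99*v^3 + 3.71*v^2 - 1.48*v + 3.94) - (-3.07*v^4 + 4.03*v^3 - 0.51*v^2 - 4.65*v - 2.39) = -0.98*v^4 - 7.02*v^3 + 4.22*v^2 + 3.17*v + 6.33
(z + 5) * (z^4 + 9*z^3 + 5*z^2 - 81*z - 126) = z^5 + 14*z^4 + 50*z^3 - 56*z^2 - 531*z - 630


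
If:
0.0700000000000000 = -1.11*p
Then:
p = -0.06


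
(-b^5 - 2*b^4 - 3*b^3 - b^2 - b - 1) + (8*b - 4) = -b^5 - 2*b^4 - 3*b^3 - b^2 + 7*b - 5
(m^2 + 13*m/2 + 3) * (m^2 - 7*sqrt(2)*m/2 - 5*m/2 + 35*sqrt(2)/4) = m^4 - 7*sqrt(2)*m^3/2 + 4*m^3 - 14*sqrt(2)*m^2 - 53*m^2/4 - 15*m/2 + 371*sqrt(2)*m/8 + 105*sqrt(2)/4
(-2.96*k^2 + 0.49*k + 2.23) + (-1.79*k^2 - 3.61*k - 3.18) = -4.75*k^2 - 3.12*k - 0.95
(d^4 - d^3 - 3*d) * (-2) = -2*d^4 + 2*d^3 + 6*d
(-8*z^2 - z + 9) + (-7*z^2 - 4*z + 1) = -15*z^2 - 5*z + 10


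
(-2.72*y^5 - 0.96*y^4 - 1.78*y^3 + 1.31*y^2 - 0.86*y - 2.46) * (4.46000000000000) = -12.1312*y^5 - 4.2816*y^4 - 7.9388*y^3 + 5.8426*y^2 - 3.8356*y - 10.9716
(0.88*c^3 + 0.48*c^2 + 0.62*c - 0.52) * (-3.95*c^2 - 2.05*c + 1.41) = -3.476*c^5 - 3.7*c^4 - 2.1922*c^3 + 1.4598*c^2 + 1.9402*c - 0.7332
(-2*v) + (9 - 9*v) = 9 - 11*v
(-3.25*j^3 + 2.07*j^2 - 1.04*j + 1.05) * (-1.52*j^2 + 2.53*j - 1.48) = 4.94*j^5 - 11.3689*j^4 + 11.6279*j^3 - 7.2908*j^2 + 4.1957*j - 1.554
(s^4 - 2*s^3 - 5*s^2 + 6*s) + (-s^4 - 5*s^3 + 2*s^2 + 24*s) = -7*s^3 - 3*s^2 + 30*s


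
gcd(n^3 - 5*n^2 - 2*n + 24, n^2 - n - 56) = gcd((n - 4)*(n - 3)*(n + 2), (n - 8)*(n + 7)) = 1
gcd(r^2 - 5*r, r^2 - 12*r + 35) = r - 5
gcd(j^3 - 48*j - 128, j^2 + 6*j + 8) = j + 4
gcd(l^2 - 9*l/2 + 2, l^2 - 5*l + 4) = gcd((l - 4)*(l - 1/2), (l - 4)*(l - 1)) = l - 4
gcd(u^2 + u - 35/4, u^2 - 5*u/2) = u - 5/2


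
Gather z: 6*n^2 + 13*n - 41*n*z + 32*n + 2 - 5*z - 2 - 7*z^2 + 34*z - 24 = 6*n^2 + 45*n - 7*z^2 + z*(29 - 41*n) - 24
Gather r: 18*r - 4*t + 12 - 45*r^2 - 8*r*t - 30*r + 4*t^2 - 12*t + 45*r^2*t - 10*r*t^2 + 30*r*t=r^2*(45*t - 45) + r*(-10*t^2 + 22*t - 12) + 4*t^2 - 16*t + 12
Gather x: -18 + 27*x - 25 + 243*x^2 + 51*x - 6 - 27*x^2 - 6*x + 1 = 216*x^2 + 72*x - 48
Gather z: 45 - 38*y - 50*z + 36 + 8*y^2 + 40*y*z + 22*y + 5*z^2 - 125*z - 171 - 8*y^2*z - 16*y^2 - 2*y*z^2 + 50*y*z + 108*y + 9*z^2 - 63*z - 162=-8*y^2 + 92*y + z^2*(14 - 2*y) + z*(-8*y^2 + 90*y - 238) - 252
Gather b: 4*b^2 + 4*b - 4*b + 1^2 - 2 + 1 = 4*b^2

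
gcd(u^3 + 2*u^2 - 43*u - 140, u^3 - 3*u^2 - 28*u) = u^2 - 3*u - 28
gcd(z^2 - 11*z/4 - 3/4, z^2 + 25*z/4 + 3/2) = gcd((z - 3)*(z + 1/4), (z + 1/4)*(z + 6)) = z + 1/4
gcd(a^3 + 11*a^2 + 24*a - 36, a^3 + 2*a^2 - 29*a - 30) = a + 6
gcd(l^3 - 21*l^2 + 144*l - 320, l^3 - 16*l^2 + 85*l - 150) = l - 5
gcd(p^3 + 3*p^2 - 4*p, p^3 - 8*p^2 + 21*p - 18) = 1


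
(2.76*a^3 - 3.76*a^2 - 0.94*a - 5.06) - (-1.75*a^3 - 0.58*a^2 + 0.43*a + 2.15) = 4.51*a^3 - 3.18*a^2 - 1.37*a - 7.21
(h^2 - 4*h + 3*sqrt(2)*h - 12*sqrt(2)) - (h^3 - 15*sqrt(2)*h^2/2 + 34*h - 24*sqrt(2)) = -h^3 + h^2 + 15*sqrt(2)*h^2/2 - 38*h + 3*sqrt(2)*h + 12*sqrt(2)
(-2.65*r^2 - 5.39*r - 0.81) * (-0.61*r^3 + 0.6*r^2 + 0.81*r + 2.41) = 1.6165*r^5 + 1.6979*r^4 - 4.8864*r^3 - 11.2384*r^2 - 13.646*r - 1.9521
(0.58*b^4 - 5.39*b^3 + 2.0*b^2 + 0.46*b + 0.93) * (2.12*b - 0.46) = 1.2296*b^5 - 11.6936*b^4 + 6.7194*b^3 + 0.0552*b^2 + 1.76*b - 0.4278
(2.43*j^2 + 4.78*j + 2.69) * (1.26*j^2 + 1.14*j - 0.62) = 3.0618*j^4 + 8.793*j^3 + 7.332*j^2 + 0.103*j - 1.6678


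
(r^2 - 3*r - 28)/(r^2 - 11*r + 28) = (r + 4)/(r - 4)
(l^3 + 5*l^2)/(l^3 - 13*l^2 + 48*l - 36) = l^2*(l + 5)/(l^3 - 13*l^2 + 48*l - 36)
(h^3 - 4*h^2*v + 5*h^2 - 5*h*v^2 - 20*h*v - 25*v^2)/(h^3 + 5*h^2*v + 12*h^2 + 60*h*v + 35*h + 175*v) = (h^2 - 4*h*v - 5*v^2)/(h^2 + 5*h*v + 7*h + 35*v)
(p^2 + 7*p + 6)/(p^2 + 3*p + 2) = (p + 6)/(p + 2)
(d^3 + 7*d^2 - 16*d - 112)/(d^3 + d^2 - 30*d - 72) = (d^2 + 3*d - 28)/(d^2 - 3*d - 18)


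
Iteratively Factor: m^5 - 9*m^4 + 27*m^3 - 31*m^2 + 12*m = (m - 4)*(m^4 - 5*m^3 + 7*m^2 - 3*m) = m*(m - 4)*(m^3 - 5*m^2 + 7*m - 3) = m*(m - 4)*(m - 1)*(m^2 - 4*m + 3) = m*(m - 4)*(m - 1)^2*(m - 3)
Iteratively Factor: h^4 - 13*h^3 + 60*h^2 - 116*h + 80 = (h - 4)*(h^3 - 9*h^2 + 24*h - 20) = (h - 4)*(h - 2)*(h^2 - 7*h + 10) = (h - 4)*(h - 2)^2*(h - 5)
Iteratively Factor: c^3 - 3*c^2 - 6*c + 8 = (c + 2)*(c^2 - 5*c + 4) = (c - 1)*(c + 2)*(c - 4)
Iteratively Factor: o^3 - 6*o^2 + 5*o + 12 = (o + 1)*(o^2 - 7*o + 12) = (o - 3)*(o + 1)*(o - 4)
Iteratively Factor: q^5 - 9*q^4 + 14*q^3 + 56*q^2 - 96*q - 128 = (q + 2)*(q^4 - 11*q^3 + 36*q^2 - 16*q - 64) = (q + 1)*(q + 2)*(q^3 - 12*q^2 + 48*q - 64) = (q - 4)*(q + 1)*(q + 2)*(q^2 - 8*q + 16) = (q - 4)^2*(q + 1)*(q + 2)*(q - 4)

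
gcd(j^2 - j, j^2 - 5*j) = j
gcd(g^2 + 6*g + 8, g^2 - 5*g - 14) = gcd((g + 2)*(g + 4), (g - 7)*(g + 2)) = g + 2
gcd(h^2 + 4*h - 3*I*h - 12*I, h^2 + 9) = h - 3*I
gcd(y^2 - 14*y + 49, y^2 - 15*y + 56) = y - 7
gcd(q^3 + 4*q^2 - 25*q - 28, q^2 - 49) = q + 7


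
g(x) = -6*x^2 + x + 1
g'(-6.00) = 73.00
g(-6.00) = -221.00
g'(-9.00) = 109.00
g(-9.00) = -494.00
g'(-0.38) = 5.56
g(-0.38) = -0.25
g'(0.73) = -7.76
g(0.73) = -1.47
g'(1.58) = -17.96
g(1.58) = -12.40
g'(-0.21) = 3.52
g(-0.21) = 0.53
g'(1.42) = -16.04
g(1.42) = -9.68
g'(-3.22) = 39.64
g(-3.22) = -64.43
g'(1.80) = -20.60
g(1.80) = -16.64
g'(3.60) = -42.20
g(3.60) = -73.16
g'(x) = 1 - 12*x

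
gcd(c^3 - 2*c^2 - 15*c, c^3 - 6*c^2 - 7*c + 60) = c^2 - 2*c - 15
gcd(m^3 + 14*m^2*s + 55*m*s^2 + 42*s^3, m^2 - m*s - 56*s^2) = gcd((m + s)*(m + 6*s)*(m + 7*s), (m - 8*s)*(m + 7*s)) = m + 7*s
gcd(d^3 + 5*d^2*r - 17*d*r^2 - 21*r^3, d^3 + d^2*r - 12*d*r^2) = -d + 3*r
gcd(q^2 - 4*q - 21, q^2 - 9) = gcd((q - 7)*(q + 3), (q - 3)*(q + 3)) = q + 3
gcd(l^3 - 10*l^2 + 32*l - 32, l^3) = 1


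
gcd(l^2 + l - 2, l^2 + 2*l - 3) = l - 1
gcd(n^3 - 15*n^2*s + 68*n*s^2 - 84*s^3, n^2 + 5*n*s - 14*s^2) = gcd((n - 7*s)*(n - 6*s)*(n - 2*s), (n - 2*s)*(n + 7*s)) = -n + 2*s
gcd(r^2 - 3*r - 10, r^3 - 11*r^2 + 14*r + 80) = r^2 - 3*r - 10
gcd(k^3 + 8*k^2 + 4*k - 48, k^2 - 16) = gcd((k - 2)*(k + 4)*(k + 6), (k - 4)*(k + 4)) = k + 4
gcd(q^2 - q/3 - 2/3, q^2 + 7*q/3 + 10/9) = q + 2/3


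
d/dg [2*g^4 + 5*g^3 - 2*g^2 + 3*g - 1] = 8*g^3 + 15*g^2 - 4*g + 3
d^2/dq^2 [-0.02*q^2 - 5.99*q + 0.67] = -0.0400000000000000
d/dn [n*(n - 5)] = 2*n - 5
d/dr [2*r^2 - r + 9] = 4*r - 1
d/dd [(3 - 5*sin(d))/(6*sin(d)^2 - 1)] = (30*sin(d)^2 - 36*sin(d) + 5)*cos(d)/(6*sin(d)^2 - 1)^2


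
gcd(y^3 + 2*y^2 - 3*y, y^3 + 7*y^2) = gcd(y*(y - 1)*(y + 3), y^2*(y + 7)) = y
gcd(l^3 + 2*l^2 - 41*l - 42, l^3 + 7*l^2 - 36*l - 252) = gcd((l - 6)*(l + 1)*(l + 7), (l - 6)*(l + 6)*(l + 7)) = l^2 + l - 42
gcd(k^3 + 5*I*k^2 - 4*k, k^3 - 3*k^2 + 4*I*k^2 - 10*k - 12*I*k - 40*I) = k + 4*I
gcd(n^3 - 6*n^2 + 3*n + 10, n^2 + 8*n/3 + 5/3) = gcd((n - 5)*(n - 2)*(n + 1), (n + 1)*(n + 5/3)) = n + 1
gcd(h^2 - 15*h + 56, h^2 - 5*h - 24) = h - 8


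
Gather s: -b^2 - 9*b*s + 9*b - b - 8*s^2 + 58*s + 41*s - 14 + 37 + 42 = -b^2 + 8*b - 8*s^2 + s*(99 - 9*b) + 65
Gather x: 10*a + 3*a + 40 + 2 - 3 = 13*a + 39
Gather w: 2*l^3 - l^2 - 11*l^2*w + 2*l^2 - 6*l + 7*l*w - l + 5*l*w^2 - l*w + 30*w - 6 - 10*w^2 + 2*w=2*l^3 + l^2 - 7*l + w^2*(5*l - 10) + w*(-11*l^2 + 6*l + 32) - 6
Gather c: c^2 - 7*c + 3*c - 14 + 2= c^2 - 4*c - 12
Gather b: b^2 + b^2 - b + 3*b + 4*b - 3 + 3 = 2*b^2 + 6*b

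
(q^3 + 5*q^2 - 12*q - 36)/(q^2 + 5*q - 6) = (q^2 - q - 6)/(q - 1)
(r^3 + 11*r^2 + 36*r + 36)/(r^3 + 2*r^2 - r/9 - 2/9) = 9*(r^2 + 9*r + 18)/(9*r^2 - 1)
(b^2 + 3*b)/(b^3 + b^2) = (b + 3)/(b*(b + 1))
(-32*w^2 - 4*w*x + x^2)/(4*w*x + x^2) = (-8*w + x)/x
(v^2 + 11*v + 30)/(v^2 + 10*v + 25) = (v + 6)/(v + 5)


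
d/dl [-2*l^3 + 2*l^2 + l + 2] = -6*l^2 + 4*l + 1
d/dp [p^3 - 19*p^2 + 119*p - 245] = 3*p^2 - 38*p + 119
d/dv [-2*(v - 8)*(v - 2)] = 20 - 4*v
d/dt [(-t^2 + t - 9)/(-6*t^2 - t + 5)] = (7*t^2 - 118*t - 4)/(36*t^4 + 12*t^3 - 59*t^2 - 10*t + 25)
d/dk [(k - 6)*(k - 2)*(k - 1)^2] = 4*k^3 - 30*k^2 + 58*k - 32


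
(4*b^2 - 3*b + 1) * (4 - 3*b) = -12*b^3 + 25*b^2 - 15*b + 4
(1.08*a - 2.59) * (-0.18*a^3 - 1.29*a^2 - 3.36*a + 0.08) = -0.1944*a^4 - 0.927*a^3 - 0.2877*a^2 + 8.7888*a - 0.2072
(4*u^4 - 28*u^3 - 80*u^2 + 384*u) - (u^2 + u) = 4*u^4 - 28*u^3 - 81*u^2 + 383*u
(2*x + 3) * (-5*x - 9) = -10*x^2 - 33*x - 27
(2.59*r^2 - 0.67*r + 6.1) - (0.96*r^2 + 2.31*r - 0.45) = 1.63*r^2 - 2.98*r + 6.55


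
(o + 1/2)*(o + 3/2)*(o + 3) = o^3 + 5*o^2 + 27*o/4 + 9/4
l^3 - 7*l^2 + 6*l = l*(l - 6)*(l - 1)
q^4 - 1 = (q - 1)*(q + I)*(-I*q - I)*(I*q + 1)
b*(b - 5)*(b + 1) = b^3 - 4*b^2 - 5*b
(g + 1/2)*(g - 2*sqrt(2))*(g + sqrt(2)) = g^3 - sqrt(2)*g^2 + g^2/2 - 4*g - sqrt(2)*g/2 - 2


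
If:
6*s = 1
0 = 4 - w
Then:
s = 1/6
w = 4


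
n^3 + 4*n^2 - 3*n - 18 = (n - 2)*(n + 3)^2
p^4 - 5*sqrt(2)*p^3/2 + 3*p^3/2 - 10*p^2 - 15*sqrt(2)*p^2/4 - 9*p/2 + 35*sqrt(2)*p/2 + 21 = (p - 2)*(p + 7/2)*(p - 3*sqrt(2))*(p + sqrt(2)/2)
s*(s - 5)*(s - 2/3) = s^3 - 17*s^2/3 + 10*s/3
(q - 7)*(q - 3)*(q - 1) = q^3 - 11*q^2 + 31*q - 21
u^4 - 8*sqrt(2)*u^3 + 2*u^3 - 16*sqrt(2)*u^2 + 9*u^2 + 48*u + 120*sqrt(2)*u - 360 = (u - 3)*(u + 5)*(u - 6*sqrt(2))*(u - 2*sqrt(2))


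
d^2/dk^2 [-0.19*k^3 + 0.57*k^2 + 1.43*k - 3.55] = 1.14 - 1.14*k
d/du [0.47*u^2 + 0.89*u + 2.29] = 0.94*u + 0.89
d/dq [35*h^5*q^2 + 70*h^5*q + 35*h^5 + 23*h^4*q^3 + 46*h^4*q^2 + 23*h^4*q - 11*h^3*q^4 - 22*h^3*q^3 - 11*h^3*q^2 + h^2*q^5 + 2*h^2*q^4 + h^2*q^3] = h^2*(70*h^3*q + 70*h^3 + 69*h^2*q^2 + 92*h^2*q + 23*h^2 - 44*h*q^3 - 66*h*q^2 - 22*h*q + 5*q^4 + 8*q^3 + 3*q^2)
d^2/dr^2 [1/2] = 0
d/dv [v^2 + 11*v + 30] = 2*v + 11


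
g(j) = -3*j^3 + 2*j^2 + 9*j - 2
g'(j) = -9*j^2 + 4*j + 9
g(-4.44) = 260.05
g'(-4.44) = -186.18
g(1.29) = 6.50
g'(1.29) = -0.82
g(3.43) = -68.66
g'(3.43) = -83.16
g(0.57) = 3.22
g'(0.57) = 8.36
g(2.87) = -30.62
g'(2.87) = -53.65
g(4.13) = -142.05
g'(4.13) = -127.99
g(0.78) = 4.81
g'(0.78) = 6.64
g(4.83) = -249.91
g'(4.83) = -181.64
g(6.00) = -524.00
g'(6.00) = -291.00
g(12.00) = -4790.00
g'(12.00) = -1239.00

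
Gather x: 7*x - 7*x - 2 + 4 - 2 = 0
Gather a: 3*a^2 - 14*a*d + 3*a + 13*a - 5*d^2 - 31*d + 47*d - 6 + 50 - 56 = 3*a^2 + a*(16 - 14*d) - 5*d^2 + 16*d - 12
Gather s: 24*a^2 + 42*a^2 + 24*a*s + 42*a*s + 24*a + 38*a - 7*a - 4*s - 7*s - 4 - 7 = 66*a^2 + 55*a + s*(66*a - 11) - 11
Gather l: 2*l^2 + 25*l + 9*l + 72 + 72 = 2*l^2 + 34*l + 144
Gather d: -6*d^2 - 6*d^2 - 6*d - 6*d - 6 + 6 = -12*d^2 - 12*d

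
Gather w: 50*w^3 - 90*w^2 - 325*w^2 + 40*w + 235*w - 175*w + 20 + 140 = 50*w^3 - 415*w^2 + 100*w + 160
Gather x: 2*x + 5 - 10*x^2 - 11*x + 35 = -10*x^2 - 9*x + 40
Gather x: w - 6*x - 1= w - 6*x - 1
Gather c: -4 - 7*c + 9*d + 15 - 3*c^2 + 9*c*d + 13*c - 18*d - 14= -3*c^2 + c*(9*d + 6) - 9*d - 3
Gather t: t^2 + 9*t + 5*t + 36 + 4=t^2 + 14*t + 40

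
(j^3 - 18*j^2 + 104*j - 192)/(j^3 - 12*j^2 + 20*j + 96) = (j - 4)/(j + 2)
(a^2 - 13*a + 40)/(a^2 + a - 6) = (a^2 - 13*a + 40)/(a^2 + a - 6)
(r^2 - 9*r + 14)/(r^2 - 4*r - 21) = (r - 2)/(r + 3)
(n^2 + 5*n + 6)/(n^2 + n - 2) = (n + 3)/(n - 1)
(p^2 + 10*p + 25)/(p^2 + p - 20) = (p + 5)/(p - 4)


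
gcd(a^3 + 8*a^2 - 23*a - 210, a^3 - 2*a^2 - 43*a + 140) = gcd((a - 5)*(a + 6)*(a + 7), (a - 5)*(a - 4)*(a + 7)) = a^2 + 2*a - 35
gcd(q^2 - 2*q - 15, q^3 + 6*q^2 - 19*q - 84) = q + 3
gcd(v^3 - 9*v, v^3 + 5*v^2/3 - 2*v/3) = v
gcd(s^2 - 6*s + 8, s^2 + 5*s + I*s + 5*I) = 1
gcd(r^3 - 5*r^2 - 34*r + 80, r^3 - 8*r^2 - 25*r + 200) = r^2 - 3*r - 40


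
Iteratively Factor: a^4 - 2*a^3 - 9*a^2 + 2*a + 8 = (a + 2)*(a^3 - 4*a^2 - a + 4) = (a + 1)*(a + 2)*(a^2 - 5*a + 4) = (a - 1)*(a + 1)*(a + 2)*(a - 4)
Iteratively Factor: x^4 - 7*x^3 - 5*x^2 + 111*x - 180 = (x - 5)*(x^3 - 2*x^2 - 15*x + 36) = (x - 5)*(x + 4)*(x^2 - 6*x + 9) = (x - 5)*(x - 3)*(x + 4)*(x - 3)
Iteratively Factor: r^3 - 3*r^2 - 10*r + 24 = (r - 4)*(r^2 + r - 6) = (r - 4)*(r - 2)*(r + 3)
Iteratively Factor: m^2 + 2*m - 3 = (m - 1)*(m + 3)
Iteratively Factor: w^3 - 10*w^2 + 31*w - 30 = (w - 3)*(w^2 - 7*w + 10) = (w - 5)*(w - 3)*(w - 2)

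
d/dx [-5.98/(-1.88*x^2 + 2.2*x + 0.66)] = (13.156 - 22.4848*x)/(-1.88*x^2 + 2.2*x + 0.66)^2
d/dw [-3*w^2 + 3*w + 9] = 3 - 6*w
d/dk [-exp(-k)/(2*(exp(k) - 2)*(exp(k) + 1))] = (3*exp(2*k)/2 - exp(k) - 1)*exp(-k)/(exp(4*k) - 2*exp(3*k) - 3*exp(2*k) + 4*exp(k) + 4)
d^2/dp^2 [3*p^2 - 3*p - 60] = 6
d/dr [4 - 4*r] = -4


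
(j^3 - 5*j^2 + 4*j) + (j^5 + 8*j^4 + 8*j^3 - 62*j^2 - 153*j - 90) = j^5 + 8*j^4 + 9*j^3 - 67*j^2 - 149*j - 90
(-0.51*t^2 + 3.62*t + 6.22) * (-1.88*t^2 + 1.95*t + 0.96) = 0.9588*t^4 - 7.8001*t^3 - 5.1242*t^2 + 15.6042*t + 5.9712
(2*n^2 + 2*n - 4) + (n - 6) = 2*n^2 + 3*n - 10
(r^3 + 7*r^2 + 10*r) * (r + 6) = r^4 + 13*r^3 + 52*r^2 + 60*r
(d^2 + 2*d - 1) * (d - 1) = d^3 + d^2 - 3*d + 1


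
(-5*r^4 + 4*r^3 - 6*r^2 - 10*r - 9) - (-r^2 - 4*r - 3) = -5*r^4 + 4*r^3 - 5*r^2 - 6*r - 6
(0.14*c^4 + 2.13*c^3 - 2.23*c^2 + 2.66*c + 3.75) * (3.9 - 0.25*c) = -0.035*c^5 + 0.0135000000000001*c^4 + 8.8645*c^3 - 9.362*c^2 + 9.4365*c + 14.625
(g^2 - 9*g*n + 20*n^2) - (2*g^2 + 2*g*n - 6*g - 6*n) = -g^2 - 11*g*n + 6*g + 20*n^2 + 6*n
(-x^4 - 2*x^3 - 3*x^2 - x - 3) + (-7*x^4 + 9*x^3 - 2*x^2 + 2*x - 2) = -8*x^4 + 7*x^3 - 5*x^2 + x - 5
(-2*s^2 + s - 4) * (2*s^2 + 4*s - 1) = -4*s^4 - 6*s^3 - 2*s^2 - 17*s + 4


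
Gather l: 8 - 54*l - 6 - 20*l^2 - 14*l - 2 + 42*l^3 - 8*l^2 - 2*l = 42*l^3 - 28*l^2 - 70*l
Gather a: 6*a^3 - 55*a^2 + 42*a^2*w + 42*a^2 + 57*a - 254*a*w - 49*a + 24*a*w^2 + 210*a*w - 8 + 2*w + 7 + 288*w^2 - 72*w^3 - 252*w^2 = 6*a^3 + a^2*(42*w - 13) + a*(24*w^2 - 44*w + 8) - 72*w^3 + 36*w^2 + 2*w - 1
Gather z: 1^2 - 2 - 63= -64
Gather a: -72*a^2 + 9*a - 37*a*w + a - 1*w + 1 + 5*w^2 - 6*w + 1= -72*a^2 + a*(10 - 37*w) + 5*w^2 - 7*w + 2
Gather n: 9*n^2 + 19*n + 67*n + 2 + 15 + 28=9*n^2 + 86*n + 45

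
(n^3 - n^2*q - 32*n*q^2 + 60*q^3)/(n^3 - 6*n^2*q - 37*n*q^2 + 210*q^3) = (-n + 2*q)/(-n + 7*q)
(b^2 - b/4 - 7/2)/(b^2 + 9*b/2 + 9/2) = (4*b^2 - b - 14)/(2*(2*b^2 + 9*b + 9))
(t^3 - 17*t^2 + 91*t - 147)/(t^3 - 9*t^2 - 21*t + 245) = (t - 3)/(t + 5)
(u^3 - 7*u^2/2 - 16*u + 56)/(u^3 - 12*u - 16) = (u^2 + u/2 - 14)/(u^2 + 4*u + 4)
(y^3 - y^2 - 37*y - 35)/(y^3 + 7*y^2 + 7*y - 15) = (y^2 - 6*y - 7)/(y^2 + 2*y - 3)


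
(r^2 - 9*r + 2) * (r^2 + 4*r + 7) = r^4 - 5*r^3 - 27*r^2 - 55*r + 14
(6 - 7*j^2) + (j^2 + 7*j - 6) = -6*j^2 + 7*j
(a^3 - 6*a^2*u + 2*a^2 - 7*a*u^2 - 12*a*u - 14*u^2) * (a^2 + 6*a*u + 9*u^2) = a^5 + 2*a^4 - 34*a^3*u^2 - 96*a^2*u^3 - 68*a^2*u^2 - 63*a*u^4 - 192*a*u^3 - 126*u^4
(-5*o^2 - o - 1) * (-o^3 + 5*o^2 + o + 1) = 5*o^5 - 24*o^4 - 9*o^3 - 11*o^2 - 2*o - 1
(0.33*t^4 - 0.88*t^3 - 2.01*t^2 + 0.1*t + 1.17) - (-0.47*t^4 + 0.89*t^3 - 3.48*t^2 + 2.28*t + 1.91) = 0.8*t^4 - 1.77*t^3 + 1.47*t^2 - 2.18*t - 0.74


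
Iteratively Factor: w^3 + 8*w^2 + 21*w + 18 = (w + 2)*(w^2 + 6*w + 9) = (w + 2)*(w + 3)*(w + 3)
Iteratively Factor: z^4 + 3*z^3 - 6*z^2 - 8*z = (z + 4)*(z^3 - z^2 - 2*z) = (z - 2)*(z + 4)*(z^2 + z) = (z - 2)*(z + 1)*(z + 4)*(z)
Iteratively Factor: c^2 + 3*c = (c + 3)*(c)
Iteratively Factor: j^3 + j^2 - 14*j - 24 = (j - 4)*(j^2 + 5*j + 6) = (j - 4)*(j + 2)*(j + 3)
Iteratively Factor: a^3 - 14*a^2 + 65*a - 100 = (a - 5)*(a^2 - 9*a + 20) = (a - 5)*(a - 4)*(a - 5)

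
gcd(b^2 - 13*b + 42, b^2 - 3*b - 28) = b - 7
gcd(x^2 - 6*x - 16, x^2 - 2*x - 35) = 1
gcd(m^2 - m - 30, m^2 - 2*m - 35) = m + 5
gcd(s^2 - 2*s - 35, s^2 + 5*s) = s + 5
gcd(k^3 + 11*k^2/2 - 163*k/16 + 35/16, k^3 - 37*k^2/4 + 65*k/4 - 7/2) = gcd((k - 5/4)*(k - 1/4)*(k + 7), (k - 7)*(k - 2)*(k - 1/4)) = k - 1/4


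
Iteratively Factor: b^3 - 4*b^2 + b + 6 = (b - 2)*(b^2 - 2*b - 3) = (b - 3)*(b - 2)*(b + 1)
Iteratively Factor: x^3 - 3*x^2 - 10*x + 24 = (x + 3)*(x^2 - 6*x + 8) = (x - 4)*(x + 3)*(x - 2)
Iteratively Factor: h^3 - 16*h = (h + 4)*(h^2 - 4*h) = (h - 4)*(h + 4)*(h)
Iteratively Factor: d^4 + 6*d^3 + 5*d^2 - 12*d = (d)*(d^3 + 6*d^2 + 5*d - 12) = d*(d + 3)*(d^2 + 3*d - 4) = d*(d + 3)*(d + 4)*(d - 1)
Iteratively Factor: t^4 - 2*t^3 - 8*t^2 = (t + 2)*(t^3 - 4*t^2) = t*(t + 2)*(t^2 - 4*t) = t*(t - 4)*(t + 2)*(t)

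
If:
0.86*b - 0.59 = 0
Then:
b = 0.69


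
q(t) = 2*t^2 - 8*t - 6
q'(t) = 4*t - 8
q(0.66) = -10.41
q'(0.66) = -5.36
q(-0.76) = 1.24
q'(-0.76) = -11.04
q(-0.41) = -2.38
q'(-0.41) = -9.64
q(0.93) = -11.71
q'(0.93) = -4.28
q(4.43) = -2.19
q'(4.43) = 9.72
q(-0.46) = -1.90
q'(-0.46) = -9.84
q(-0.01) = -5.92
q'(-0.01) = -8.04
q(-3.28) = 41.76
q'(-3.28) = -21.12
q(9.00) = 84.00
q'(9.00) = 28.00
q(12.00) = 186.00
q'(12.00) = 40.00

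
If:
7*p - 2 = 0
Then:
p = 2/7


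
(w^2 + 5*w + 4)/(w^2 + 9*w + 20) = (w + 1)/(w + 5)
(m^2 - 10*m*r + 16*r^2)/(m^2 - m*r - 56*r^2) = (m - 2*r)/(m + 7*r)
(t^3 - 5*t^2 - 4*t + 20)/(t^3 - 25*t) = (t^2 - 4)/(t*(t + 5))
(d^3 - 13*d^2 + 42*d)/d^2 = d - 13 + 42/d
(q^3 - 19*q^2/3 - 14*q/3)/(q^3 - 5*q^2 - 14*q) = (q + 2/3)/(q + 2)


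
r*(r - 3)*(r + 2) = r^3 - r^2 - 6*r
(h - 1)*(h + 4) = h^2 + 3*h - 4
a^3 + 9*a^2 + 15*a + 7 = (a + 1)^2*(a + 7)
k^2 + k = k*(k + 1)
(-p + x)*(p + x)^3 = -p^4 - 2*p^3*x + 2*p*x^3 + x^4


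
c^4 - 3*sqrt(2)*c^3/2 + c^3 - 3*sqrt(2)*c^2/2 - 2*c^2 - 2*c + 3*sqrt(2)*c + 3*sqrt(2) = (c + 1)*(c - 3*sqrt(2)/2)*(c - sqrt(2))*(c + sqrt(2))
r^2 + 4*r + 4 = (r + 2)^2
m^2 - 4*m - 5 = (m - 5)*(m + 1)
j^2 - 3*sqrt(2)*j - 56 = (j - 7*sqrt(2))*(j + 4*sqrt(2))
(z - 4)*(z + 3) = z^2 - z - 12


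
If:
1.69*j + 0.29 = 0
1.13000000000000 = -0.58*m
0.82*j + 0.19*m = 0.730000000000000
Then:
No Solution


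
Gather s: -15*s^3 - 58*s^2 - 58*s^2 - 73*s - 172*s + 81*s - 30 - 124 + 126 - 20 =-15*s^3 - 116*s^2 - 164*s - 48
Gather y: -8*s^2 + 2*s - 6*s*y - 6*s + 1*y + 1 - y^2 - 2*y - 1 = -8*s^2 - 4*s - y^2 + y*(-6*s - 1)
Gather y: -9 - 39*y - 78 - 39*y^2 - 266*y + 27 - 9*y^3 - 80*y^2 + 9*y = -9*y^3 - 119*y^2 - 296*y - 60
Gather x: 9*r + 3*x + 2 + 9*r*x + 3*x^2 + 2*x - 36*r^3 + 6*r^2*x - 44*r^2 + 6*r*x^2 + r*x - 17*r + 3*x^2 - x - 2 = -36*r^3 - 44*r^2 - 8*r + x^2*(6*r + 6) + x*(6*r^2 + 10*r + 4)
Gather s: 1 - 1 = 0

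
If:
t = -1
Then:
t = -1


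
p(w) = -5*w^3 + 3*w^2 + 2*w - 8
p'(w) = -15*w^2 + 6*w + 2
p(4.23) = -324.30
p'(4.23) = -241.01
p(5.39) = -693.02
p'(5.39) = -401.44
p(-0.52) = -7.53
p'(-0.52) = -5.18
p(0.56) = -6.82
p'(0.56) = 0.66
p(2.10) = -36.88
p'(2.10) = -51.55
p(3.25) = -141.45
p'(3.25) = -136.94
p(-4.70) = 567.98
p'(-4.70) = -357.55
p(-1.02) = -1.61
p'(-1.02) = -19.73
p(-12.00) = 9040.00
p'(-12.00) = -2230.00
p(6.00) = -968.00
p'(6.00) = -502.00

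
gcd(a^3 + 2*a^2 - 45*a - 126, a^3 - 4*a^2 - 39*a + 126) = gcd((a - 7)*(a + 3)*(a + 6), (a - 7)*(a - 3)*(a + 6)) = a^2 - a - 42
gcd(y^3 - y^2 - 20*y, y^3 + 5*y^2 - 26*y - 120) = y^2 - y - 20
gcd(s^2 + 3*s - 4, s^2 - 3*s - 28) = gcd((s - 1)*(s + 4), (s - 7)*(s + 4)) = s + 4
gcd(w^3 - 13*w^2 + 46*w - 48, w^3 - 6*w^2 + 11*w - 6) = w^2 - 5*w + 6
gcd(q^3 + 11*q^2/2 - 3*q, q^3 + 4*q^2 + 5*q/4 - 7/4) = q - 1/2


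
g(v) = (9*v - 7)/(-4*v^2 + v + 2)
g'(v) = (8*v - 1)*(9*v - 7)/(-4*v^2 + v + 2)^2 + 9/(-4*v^2 + v + 2)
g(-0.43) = -13.09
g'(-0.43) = 80.83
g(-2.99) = 0.92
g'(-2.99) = 0.38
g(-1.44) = 2.58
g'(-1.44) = 3.01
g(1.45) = -1.22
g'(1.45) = 0.79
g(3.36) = -0.58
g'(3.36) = 0.15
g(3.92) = -0.51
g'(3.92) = 0.12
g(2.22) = -0.84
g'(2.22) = 0.33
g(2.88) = -0.67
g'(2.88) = 0.20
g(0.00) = -3.50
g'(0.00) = 6.25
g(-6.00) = 0.41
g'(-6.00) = 0.08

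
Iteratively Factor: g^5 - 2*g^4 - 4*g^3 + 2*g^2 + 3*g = (g + 1)*(g^4 - 3*g^3 - g^2 + 3*g) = (g - 3)*(g + 1)*(g^3 - g) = (g - 3)*(g + 1)^2*(g^2 - g) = (g - 3)*(g - 1)*(g + 1)^2*(g)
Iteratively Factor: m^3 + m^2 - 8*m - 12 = (m - 3)*(m^2 + 4*m + 4) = (m - 3)*(m + 2)*(m + 2)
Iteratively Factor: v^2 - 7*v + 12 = (v - 4)*(v - 3)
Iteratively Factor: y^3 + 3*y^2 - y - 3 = (y + 3)*(y^2 - 1) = (y + 1)*(y + 3)*(y - 1)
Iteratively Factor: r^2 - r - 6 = (r + 2)*(r - 3)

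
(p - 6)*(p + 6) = p^2 - 36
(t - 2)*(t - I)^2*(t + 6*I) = t^4 - 2*t^3 + 4*I*t^3 + 11*t^2 - 8*I*t^2 - 22*t - 6*I*t + 12*I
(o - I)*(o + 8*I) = o^2 + 7*I*o + 8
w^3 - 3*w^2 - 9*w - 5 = (w - 5)*(w + 1)^2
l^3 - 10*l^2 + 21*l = l*(l - 7)*(l - 3)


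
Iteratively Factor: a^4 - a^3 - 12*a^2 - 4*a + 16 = (a - 4)*(a^3 + 3*a^2 - 4) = (a - 4)*(a + 2)*(a^2 + a - 2) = (a - 4)*(a + 2)^2*(a - 1)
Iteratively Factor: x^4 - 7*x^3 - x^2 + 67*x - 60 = (x - 4)*(x^3 - 3*x^2 - 13*x + 15) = (x - 4)*(x + 3)*(x^2 - 6*x + 5) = (x - 5)*(x - 4)*(x + 3)*(x - 1)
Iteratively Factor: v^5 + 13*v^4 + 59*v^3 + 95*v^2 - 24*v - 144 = (v - 1)*(v^4 + 14*v^3 + 73*v^2 + 168*v + 144) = (v - 1)*(v + 3)*(v^3 + 11*v^2 + 40*v + 48) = (v - 1)*(v + 3)^2*(v^2 + 8*v + 16) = (v - 1)*(v + 3)^2*(v + 4)*(v + 4)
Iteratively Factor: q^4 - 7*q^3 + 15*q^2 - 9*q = (q)*(q^3 - 7*q^2 + 15*q - 9) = q*(q - 1)*(q^2 - 6*q + 9) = q*(q - 3)*(q - 1)*(q - 3)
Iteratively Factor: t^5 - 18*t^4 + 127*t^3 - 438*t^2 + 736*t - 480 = (t - 4)*(t^4 - 14*t^3 + 71*t^2 - 154*t + 120) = (t - 4)*(t - 3)*(t^3 - 11*t^2 + 38*t - 40) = (t - 4)^2*(t - 3)*(t^2 - 7*t + 10) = (t - 5)*(t - 4)^2*(t - 3)*(t - 2)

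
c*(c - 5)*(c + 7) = c^3 + 2*c^2 - 35*c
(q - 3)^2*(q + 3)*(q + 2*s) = q^4 + 2*q^3*s - 3*q^3 - 6*q^2*s - 9*q^2 - 18*q*s + 27*q + 54*s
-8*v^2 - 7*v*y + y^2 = (-8*v + y)*(v + y)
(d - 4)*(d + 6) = d^2 + 2*d - 24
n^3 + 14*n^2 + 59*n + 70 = (n + 2)*(n + 5)*(n + 7)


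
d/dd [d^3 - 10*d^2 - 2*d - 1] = 3*d^2 - 20*d - 2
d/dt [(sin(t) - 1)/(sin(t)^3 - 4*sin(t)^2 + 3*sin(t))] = (3 - 2*sin(t))*cos(t)/((sin(t) - 3)^2*sin(t)^2)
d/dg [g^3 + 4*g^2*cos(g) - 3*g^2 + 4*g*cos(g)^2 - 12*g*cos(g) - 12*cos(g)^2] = -4*g^2*sin(g) + 3*g^2 + 12*g*sin(g) - 4*g*sin(2*g) + 8*g*cos(g) - 6*g + 12*sin(2*g) + 4*cos(g)^2 - 12*cos(g)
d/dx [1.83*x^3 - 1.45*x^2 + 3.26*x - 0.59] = 5.49*x^2 - 2.9*x + 3.26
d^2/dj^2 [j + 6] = 0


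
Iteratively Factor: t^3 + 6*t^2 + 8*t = (t)*(t^2 + 6*t + 8) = t*(t + 2)*(t + 4)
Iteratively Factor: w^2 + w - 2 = (w - 1)*(w + 2)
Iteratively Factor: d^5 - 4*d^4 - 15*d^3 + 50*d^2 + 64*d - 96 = (d + 3)*(d^4 - 7*d^3 + 6*d^2 + 32*d - 32) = (d - 4)*(d + 3)*(d^3 - 3*d^2 - 6*d + 8) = (d - 4)*(d + 2)*(d + 3)*(d^2 - 5*d + 4) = (d - 4)*(d - 1)*(d + 2)*(d + 3)*(d - 4)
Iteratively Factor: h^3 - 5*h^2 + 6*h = (h - 3)*(h^2 - 2*h) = h*(h - 3)*(h - 2)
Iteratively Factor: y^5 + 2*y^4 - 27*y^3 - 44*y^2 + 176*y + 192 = (y + 4)*(y^4 - 2*y^3 - 19*y^2 + 32*y + 48) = (y + 4)^2*(y^3 - 6*y^2 + 5*y + 12) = (y - 3)*(y + 4)^2*(y^2 - 3*y - 4) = (y - 4)*(y - 3)*(y + 4)^2*(y + 1)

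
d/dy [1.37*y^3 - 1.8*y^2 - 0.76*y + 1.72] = 4.11*y^2 - 3.6*y - 0.76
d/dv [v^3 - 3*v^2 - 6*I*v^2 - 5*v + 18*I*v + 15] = 3*v^2 - 6*v - 12*I*v - 5 + 18*I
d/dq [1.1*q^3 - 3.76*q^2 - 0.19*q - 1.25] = 3.3*q^2 - 7.52*q - 0.19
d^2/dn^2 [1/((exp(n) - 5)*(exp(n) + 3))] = (4*exp(3*n) - 6*exp(2*n) + 64*exp(n) - 30)*exp(n)/(exp(6*n) - 6*exp(5*n) - 33*exp(4*n) + 172*exp(3*n) + 495*exp(2*n) - 1350*exp(n) - 3375)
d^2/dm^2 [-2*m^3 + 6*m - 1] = -12*m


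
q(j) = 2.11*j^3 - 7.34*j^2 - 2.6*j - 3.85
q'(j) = 6.33*j^2 - 14.68*j - 2.6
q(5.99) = 170.70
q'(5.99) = 136.59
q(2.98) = -20.94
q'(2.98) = 9.87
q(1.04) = -12.12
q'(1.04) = -11.02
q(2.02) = -21.66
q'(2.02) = -6.42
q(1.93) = -21.04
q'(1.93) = -7.35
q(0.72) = -8.74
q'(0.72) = -9.89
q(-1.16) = -14.00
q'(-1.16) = 22.95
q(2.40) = -23.20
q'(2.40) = -1.37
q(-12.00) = -4675.69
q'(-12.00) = 1085.08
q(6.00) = 172.07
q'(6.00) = 137.20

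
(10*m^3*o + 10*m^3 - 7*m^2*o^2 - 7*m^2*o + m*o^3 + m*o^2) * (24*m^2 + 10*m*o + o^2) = 240*m^5*o + 240*m^5 - 68*m^4*o^2 - 68*m^4*o - 36*m^3*o^3 - 36*m^3*o^2 + 3*m^2*o^4 + 3*m^2*o^3 + m*o^5 + m*o^4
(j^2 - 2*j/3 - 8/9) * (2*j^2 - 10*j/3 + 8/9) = 2*j^4 - 14*j^3/3 + 4*j^2/3 + 64*j/27 - 64/81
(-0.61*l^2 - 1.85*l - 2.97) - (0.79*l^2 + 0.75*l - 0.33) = -1.4*l^2 - 2.6*l - 2.64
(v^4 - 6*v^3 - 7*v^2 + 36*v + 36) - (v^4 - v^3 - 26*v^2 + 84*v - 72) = -5*v^3 + 19*v^2 - 48*v + 108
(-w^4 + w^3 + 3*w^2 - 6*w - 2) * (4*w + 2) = -4*w^5 + 2*w^4 + 14*w^3 - 18*w^2 - 20*w - 4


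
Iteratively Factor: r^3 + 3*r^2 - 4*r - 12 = (r + 3)*(r^2 - 4) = (r - 2)*(r + 3)*(r + 2)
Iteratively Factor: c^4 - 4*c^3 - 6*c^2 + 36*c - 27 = (c + 3)*(c^3 - 7*c^2 + 15*c - 9) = (c - 3)*(c + 3)*(c^2 - 4*c + 3) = (c - 3)*(c - 1)*(c + 3)*(c - 3)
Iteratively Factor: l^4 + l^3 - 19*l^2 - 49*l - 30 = (l - 5)*(l^3 + 6*l^2 + 11*l + 6) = (l - 5)*(l + 3)*(l^2 + 3*l + 2) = (l - 5)*(l + 2)*(l + 3)*(l + 1)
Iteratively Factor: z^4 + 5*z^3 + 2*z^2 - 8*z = (z + 4)*(z^3 + z^2 - 2*z) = z*(z + 4)*(z^2 + z - 2) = z*(z - 1)*(z + 4)*(z + 2)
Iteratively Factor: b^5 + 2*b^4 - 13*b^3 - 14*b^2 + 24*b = (b - 3)*(b^4 + 5*b^3 + 2*b^2 - 8*b) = b*(b - 3)*(b^3 + 5*b^2 + 2*b - 8) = b*(b - 3)*(b - 1)*(b^2 + 6*b + 8) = b*(b - 3)*(b - 1)*(b + 4)*(b + 2)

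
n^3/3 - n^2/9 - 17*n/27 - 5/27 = (n/3 + 1/3)*(n - 5/3)*(n + 1/3)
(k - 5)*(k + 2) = k^2 - 3*k - 10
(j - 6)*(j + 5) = j^2 - j - 30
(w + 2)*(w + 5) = w^2 + 7*w + 10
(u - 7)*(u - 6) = u^2 - 13*u + 42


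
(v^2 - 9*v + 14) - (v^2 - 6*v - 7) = 21 - 3*v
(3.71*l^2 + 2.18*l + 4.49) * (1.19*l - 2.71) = 4.4149*l^3 - 7.4599*l^2 - 0.5647*l - 12.1679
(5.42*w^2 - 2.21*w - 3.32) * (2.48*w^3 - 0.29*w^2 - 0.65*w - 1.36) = 13.4416*w^5 - 7.0526*w^4 - 11.1157*w^3 - 4.9719*w^2 + 5.1636*w + 4.5152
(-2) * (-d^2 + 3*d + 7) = 2*d^2 - 6*d - 14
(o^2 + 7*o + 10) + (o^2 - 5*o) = 2*o^2 + 2*o + 10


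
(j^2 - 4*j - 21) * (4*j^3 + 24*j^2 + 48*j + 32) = 4*j^5 + 8*j^4 - 132*j^3 - 664*j^2 - 1136*j - 672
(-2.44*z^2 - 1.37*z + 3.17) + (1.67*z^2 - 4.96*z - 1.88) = -0.77*z^2 - 6.33*z + 1.29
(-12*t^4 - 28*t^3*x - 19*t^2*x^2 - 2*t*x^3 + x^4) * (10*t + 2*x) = -120*t^5 - 304*t^4*x - 246*t^3*x^2 - 58*t^2*x^3 + 6*t*x^4 + 2*x^5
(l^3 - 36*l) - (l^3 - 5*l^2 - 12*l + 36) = 5*l^2 - 24*l - 36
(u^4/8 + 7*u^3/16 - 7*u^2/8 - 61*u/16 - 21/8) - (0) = u^4/8 + 7*u^3/16 - 7*u^2/8 - 61*u/16 - 21/8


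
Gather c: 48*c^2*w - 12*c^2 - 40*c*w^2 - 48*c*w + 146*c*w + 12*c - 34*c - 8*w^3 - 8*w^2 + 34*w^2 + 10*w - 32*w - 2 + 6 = c^2*(48*w - 12) + c*(-40*w^2 + 98*w - 22) - 8*w^3 + 26*w^2 - 22*w + 4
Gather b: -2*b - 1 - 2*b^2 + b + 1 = -2*b^2 - b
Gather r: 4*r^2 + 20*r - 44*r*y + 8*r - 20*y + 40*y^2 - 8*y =4*r^2 + r*(28 - 44*y) + 40*y^2 - 28*y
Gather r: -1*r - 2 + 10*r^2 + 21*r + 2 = 10*r^2 + 20*r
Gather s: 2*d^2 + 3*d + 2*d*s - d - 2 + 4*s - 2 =2*d^2 + 2*d + s*(2*d + 4) - 4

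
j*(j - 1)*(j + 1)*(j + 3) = j^4 + 3*j^3 - j^2 - 3*j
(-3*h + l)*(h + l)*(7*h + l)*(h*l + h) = -21*h^4*l - 21*h^4 - 17*h^3*l^2 - 17*h^3*l + 5*h^2*l^3 + 5*h^2*l^2 + h*l^4 + h*l^3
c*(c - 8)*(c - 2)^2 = c^4 - 12*c^3 + 36*c^2 - 32*c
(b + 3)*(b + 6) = b^2 + 9*b + 18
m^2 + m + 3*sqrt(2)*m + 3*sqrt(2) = (m + 1)*(m + 3*sqrt(2))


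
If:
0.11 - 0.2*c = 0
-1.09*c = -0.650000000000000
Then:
No Solution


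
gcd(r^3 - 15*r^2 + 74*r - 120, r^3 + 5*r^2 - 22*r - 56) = r - 4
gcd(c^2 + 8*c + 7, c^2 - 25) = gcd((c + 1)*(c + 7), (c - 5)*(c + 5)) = 1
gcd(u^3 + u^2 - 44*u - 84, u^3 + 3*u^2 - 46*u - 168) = u^2 - u - 42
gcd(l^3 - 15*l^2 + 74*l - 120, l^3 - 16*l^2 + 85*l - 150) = l^2 - 11*l + 30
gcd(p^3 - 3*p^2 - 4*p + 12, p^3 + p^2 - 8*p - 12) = p^2 - p - 6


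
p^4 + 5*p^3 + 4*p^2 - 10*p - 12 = (p + 2)*(p + 3)*(p - sqrt(2))*(p + sqrt(2))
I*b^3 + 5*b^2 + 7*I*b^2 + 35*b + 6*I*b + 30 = (b + 6)*(b - 5*I)*(I*b + I)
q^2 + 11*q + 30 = (q + 5)*(q + 6)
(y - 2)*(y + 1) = y^2 - y - 2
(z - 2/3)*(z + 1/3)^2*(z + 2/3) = z^4 + 2*z^3/3 - z^2/3 - 8*z/27 - 4/81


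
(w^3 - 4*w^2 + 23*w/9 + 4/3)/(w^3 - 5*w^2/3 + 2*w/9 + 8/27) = 3*(w - 3)/(3*w - 2)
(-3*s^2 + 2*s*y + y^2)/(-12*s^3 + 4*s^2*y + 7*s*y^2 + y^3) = (3*s + y)/(12*s^2 + 8*s*y + y^2)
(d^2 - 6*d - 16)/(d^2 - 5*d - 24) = (d + 2)/(d + 3)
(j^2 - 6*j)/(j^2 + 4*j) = (j - 6)/(j + 4)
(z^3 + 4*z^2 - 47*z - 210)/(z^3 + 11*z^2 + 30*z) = (z - 7)/z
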